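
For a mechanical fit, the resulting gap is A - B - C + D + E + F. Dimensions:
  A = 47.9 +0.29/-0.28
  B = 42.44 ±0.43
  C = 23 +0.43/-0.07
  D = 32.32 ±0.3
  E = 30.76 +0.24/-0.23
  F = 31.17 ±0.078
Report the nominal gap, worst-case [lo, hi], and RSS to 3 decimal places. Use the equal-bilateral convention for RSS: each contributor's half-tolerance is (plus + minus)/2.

nominal=76.710 wc=[74.962,78.118] rss=0.693

Stack each dimension's contribution:
  +A: nom +47.900 → Σnom=47.900; wc +0.290/-0.280 → slack +0.290/-0.280; half-tol=0.285, Σhalf²=0.081225
  -B: nom -42.440 → Σnom=5.460; wc +0.430/-0.430 → slack +0.720/-0.710; half-tol=0.430, Σhalf²=0.266125
  -C: nom -23.000 → Σnom=-17.540; wc +0.070/-0.430 → slack +0.790/-1.140; half-tol=0.250, Σhalf²=0.328625
  +D: nom +32.320 → Σnom=14.780; wc +0.300/-0.300 → slack +1.090/-1.440; half-tol=0.300, Σhalf²=0.418625
  +E: nom +30.760 → Σnom=45.540; wc +0.240/-0.230 → slack +1.330/-1.670; half-tol=0.235, Σhalf²=0.473850
  +F: nom +31.170 → Σnom=76.710; wc +0.078/-0.078 → slack +1.408/-1.748; half-tol=0.078, Σhalf²=0.479934
Nominal = 76.710. Worst-case = [76.710 - 1.748, 76.710 + 1.408] = [74.962, 78.118]. RSS = √0.479934 = 0.693.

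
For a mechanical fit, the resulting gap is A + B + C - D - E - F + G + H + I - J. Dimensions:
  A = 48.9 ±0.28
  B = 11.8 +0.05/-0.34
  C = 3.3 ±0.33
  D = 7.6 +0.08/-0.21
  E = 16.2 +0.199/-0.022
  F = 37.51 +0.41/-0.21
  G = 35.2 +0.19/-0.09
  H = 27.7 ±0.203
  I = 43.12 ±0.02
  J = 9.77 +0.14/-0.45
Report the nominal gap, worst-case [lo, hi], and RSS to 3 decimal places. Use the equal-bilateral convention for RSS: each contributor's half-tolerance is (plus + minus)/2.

Stack each dimension's contribution:
  +A: nom +48.900 → Σnom=48.900; wc +0.280/-0.280 → slack +0.280/-0.280; half-tol=0.280, Σhalf²=0.078400
  +B: nom +11.800 → Σnom=60.700; wc +0.050/-0.340 → slack +0.330/-0.620; half-tol=0.195, Σhalf²=0.116425
  +C: nom +3.300 → Σnom=64.000; wc +0.330/-0.330 → slack +0.660/-0.950; half-tol=0.330, Σhalf²=0.225325
  -D: nom -7.600 → Σnom=56.400; wc +0.210/-0.080 → slack +0.870/-1.030; half-tol=0.145, Σhalf²=0.246350
  -E: nom -16.200 → Σnom=40.200; wc +0.022/-0.199 → slack +0.892/-1.229; half-tol=0.111, Σhalf²=0.258560
  -F: nom -37.510 → Σnom=2.690; wc +0.210/-0.410 → slack +1.102/-1.639; half-tol=0.310, Σhalf²=0.354660
  +G: nom +35.200 → Σnom=37.890; wc +0.190/-0.090 → slack +1.292/-1.729; half-tol=0.140, Σhalf²=0.374260
  +H: nom +27.700 → Σnom=65.590; wc +0.203/-0.203 → slack +1.495/-1.932; half-tol=0.203, Σhalf²=0.415469
  +I: nom +43.120 → Σnom=108.710; wc +0.020/-0.020 → slack +1.515/-1.952; half-tol=0.020, Σhalf²=0.415869
  -J: nom -9.770 → Σnom=98.940; wc +0.450/-0.140 → slack +1.965/-2.092; half-tol=0.295, Σhalf²=0.502894
Nominal = 98.940. Worst-case = [98.940 - 2.092, 98.940 + 1.965] = [96.848, 100.905]. RSS = √0.502894 = 0.709.

nominal=98.940 wc=[96.848,100.905] rss=0.709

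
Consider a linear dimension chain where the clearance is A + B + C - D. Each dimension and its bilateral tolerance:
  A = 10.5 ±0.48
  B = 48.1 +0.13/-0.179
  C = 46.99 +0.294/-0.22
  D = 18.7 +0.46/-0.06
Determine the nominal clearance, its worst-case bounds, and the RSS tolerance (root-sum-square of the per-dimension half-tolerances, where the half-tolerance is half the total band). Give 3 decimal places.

nominal=86.890 wc=[85.551,87.854] rss=0.623

Stack each dimension's contribution:
  +A: nom +10.500 → Σnom=10.500; wc +0.480/-0.480 → slack +0.480/-0.480; half-tol=0.480, Σhalf²=0.230400
  +B: nom +48.100 → Σnom=58.600; wc +0.130/-0.179 → slack +0.610/-0.659; half-tol=0.154, Σhalf²=0.254270
  +C: nom +46.990 → Σnom=105.590; wc +0.294/-0.220 → slack +0.904/-0.879; half-tol=0.257, Σhalf²=0.320319
  -D: nom -18.700 → Σnom=86.890; wc +0.060/-0.460 → slack +0.964/-1.339; half-tol=0.260, Σhalf²=0.387919
Nominal = 86.890. Worst-case = [86.890 - 1.339, 86.890 + 0.964] = [85.551, 87.854]. RSS = √0.387919 = 0.623.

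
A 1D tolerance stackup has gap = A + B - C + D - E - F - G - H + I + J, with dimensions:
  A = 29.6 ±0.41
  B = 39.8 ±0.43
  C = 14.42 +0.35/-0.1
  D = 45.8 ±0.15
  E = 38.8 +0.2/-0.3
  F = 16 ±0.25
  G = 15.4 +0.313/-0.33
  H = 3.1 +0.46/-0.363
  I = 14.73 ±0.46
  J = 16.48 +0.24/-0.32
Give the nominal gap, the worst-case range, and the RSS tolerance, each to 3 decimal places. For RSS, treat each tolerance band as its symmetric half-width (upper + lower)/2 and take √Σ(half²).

nominal=58.690 wc=[55.347,61.723] rss=1.055

Stack each dimension's contribution:
  +A: nom +29.600 → Σnom=29.600; wc +0.410/-0.410 → slack +0.410/-0.410; half-tol=0.410, Σhalf²=0.168100
  +B: nom +39.800 → Σnom=69.400; wc +0.430/-0.430 → slack +0.840/-0.840; half-tol=0.430, Σhalf²=0.353000
  -C: nom -14.420 → Σnom=54.980; wc +0.100/-0.350 → slack +0.940/-1.190; half-tol=0.225, Σhalf²=0.403625
  +D: nom +45.800 → Σnom=100.780; wc +0.150/-0.150 → slack +1.090/-1.340; half-tol=0.150, Σhalf²=0.426125
  -E: nom -38.800 → Σnom=61.980; wc +0.300/-0.200 → slack +1.390/-1.540; half-tol=0.250, Σhalf²=0.488625
  -F: nom -16.000 → Σnom=45.980; wc +0.250/-0.250 → slack +1.640/-1.790; half-tol=0.250, Σhalf²=0.551125
  -G: nom -15.400 → Σnom=30.580; wc +0.330/-0.313 → slack +1.970/-2.103; half-tol=0.322, Σhalf²=0.654487
  -H: nom -3.100 → Σnom=27.480; wc +0.363/-0.460 → slack +2.333/-2.563; half-tol=0.411, Σhalf²=0.823819
  +I: nom +14.730 → Σnom=42.210; wc +0.460/-0.460 → slack +2.793/-3.023; half-tol=0.460, Σhalf²=1.035419
  +J: nom +16.480 → Σnom=58.690; wc +0.240/-0.320 → slack +3.033/-3.343; half-tol=0.280, Σhalf²=1.113819
Nominal = 58.690. Worst-case = [58.690 - 3.343, 58.690 + 3.033] = [55.347, 61.723]. RSS = √1.113819 = 1.055.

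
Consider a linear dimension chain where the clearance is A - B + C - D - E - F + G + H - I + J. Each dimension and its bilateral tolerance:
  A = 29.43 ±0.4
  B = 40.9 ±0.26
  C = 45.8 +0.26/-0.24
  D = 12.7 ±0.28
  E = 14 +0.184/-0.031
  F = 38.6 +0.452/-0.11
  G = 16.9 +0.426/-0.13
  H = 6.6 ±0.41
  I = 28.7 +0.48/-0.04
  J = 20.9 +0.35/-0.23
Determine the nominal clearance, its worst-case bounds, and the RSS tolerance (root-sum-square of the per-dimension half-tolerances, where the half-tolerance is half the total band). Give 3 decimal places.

Stack each dimension's contribution:
  +A: nom +29.430 → Σnom=29.430; wc +0.400/-0.400 → slack +0.400/-0.400; half-tol=0.400, Σhalf²=0.160000
  -B: nom -40.900 → Σnom=-11.470; wc +0.260/-0.260 → slack +0.660/-0.660; half-tol=0.260, Σhalf²=0.227600
  +C: nom +45.800 → Σnom=34.330; wc +0.260/-0.240 → slack +0.920/-0.900; half-tol=0.250, Σhalf²=0.290100
  -D: nom -12.700 → Σnom=21.630; wc +0.280/-0.280 → slack +1.200/-1.180; half-tol=0.280, Σhalf²=0.368500
  -E: nom -14.000 → Σnom=7.630; wc +0.031/-0.184 → slack +1.231/-1.364; half-tol=0.107, Σhalf²=0.380056
  -F: nom -38.600 → Σnom=-30.970; wc +0.110/-0.452 → slack +1.341/-1.816; half-tol=0.281, Σhalf²=0.459017
  +G: nom +16.900 → Σnom=-14.070; wc +0.426/-0.130 → slack +1.767/-1.946; half-tol=0.278, Σhalf²=0.536301
  +H: nom +6.600 → Σnom=-7.470; wc +0.410/-0.410 → slack +2.177/-2.356; half-tol=0.410, Σhalf²=0.704401
  -I: nom -28.700 → Σnom=-36.170; wc +0.040/-0.480 → slack +2.217/-2.836; half-tol=0.260, Σhalf²=0.772001
  +J: nom +20.900 → Σnom=-15.270; wc +0.350/-0.230 → slack +2.567/-3.066; half-tol=0.290, Σhalf²=0.856101
Nominal = -15.270. Worst-case = [-15.270 - 3.066, -15.270 + 2.567] = [-18.336, -12.703]. RSS = √0.856101 = 0.925.

nominal=-15.270 wc=[-18.336,-12.703] rss=0.925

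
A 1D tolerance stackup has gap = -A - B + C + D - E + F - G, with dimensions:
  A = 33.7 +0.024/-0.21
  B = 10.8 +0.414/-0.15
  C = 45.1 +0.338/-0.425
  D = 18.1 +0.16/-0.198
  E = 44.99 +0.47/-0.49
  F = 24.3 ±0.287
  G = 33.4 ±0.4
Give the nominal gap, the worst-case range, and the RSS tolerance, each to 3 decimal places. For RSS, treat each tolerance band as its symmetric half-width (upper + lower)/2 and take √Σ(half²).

nominal=-35.390 wc=[-37.608,-33.355] rss=0.862

Stack each dimension's contribution:
  -A: nom -33.700 → Σnom=-33.700; wc +0.210/-0.024 → slack +0.210/-0.024; half-tol=0.117, Σhalf²=0.013689
  -B: nom -10.800 → Σnom=-44.500; wc +0.150/-0.414 → slack +0.360/-0.438; half-tol=0.282, Σhalf²=0.093213
  +C: nom +45.100 → Σnom=0.600; wc +0.338/-0.425 → slack +0.698/-0.863; half-tol=0.382, Σhalf²=0.238755
  +D: nom +18.100 → Σnom=18.700; wc +0.160/-0.198 → slack +0.858/-1.061; half-tol=0.179, Σhalf²=0.270796
  -E: nom -44.990 → Σnom=-26.290; wc +0.490/-0.470 → slack +1.348/-1.531; half-tol=0.480, Σhalf²=0.501196
  +F: nom +24.300 → Σnom=-1.990; wc +0.287/-0.287 → slack +1.635/-1.818; half-tol=0.287, Σhalf²=0.583565
  -G: nom -33.400 → Σnom=-35.390; wc +0.400/-0.400 → slack +2.035/-2.218; half-tol=0.400, Σhalf²=0.743565
Nominal = -35.390. Worst-case = [-35.390 - 2.218, -35.390 + 2.035] = [-37.608, -33.355]. RSS = √0.743565 = 0.862.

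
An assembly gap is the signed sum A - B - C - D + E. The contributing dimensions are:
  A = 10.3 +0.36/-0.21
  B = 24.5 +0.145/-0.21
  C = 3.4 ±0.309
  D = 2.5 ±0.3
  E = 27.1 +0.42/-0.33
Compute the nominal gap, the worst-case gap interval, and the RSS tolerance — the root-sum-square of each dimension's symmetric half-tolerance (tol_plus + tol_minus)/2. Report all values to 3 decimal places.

Stack each dimension's contribution:
  +A: nom +10.300 → Σnom=10.300; wc +0.360/-0.210 → slack +0.360/-0.210; half-tol=0.285, Σhalf²=0.081225
  -B: nom -24.500 → Σnom=-14.200; wc +0.210/-0.145 → slack +0.570/-0.355; half-tol=0.177, Σhalf²=0.112731
  -C: nom -3.400 → Σnom=-17.600; wc +0.309/-0.309 → slack +0.879/-0.664; half-tol=0.309, Σhalf²=0.208212
  -D: nom -2.500 → Σnom=-20.100; wc +0.300/-0.300 → slack +1.179/-0.964; half-tol=0.300, Σhalf²=0.298212
  +E: nom +27.100 → Σnom=7.000; wc +0.420/-0.330 → slack +1.599/-1.294; half-tol=0.375, Σhalf²=0.438837
Nominal = 7.000. Worst-case = [7.000 - 1.294, 7.000 + 1.599] = [5.706, 8.599]. RSS = √0.438837 = 0.662.

nominal=7.000 wc=[5.706,8.599] rss=0.662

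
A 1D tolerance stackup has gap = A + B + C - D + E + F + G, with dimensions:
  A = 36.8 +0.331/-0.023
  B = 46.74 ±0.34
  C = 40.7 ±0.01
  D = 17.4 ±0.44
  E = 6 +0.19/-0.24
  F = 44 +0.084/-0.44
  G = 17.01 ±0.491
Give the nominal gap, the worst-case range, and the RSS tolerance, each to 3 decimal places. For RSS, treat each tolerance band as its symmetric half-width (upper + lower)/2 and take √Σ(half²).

Stack each dimension's contribution:
  +A: nom +36.800 → Σnom=36.800; wc +0.331/-0.023 → slack +0.331/-0.023; half-tol=0.177, Σhalf²=0.031329
  +B: nom +46.740 → Σnom=83.540; wc +0.340/-0.340 → slack +0.671/-0.363; half-tol=0.340, Σhalf²=0.146929
  +C: nom +40.700 → Σnom=124.240; wc +0.010/-0.010 → slack +0.681/-0.373; half-tol=0.010, Σhalf²=0.147029
  -D: nom -17.400 → Σnom=106.840; wc +0.440/-0.440 → slack +1.121/-0.813; half-tol=0.440, Σhalf²=0.340629
  +E: nom +6.000 → Σnom=112.840; wc +0.190/-0.240 → slack +1.311/-1.053; half-tol=0.215, Σhalf²=0.386854
  +F: nom +44.000 → Σnom=156.840; wc +0.084/-0.440 → slack +1.395/-1.493; half-tol=0.262, Σhalf²=0.455498
  +G: nom +17.010 → Σnom=173.850; wc +0.491/-0.491 → slack +1.886/-1.984; half-tol=0.491, Σhalf²=0.696579
Nominal = 173.850. Worst-case = [173.850 - 1.984, 173.850 + 1.886] = [171.866, 175.736]. RSS = √0.696579 = 0.835.

nominal=173.850 wc=[171.866,175.736] rss=0.835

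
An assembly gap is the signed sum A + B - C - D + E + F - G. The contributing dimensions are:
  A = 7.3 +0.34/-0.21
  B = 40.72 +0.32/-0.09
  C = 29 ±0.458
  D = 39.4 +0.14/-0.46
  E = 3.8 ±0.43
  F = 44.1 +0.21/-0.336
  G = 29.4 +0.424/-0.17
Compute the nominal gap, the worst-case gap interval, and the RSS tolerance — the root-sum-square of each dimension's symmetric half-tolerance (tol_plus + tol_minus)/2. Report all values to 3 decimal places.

Stack each dimension's contribution:
  +A: nom +7.300 → Σnom=7.300; wc +0.340/-0.210 → slack +0.340/-0.210; half-tol=0.275, Σhalf²=0.075625
  +B: nom +40.720 → Σnom=48.020; wc +0.320/-0.090 → slack +0.660/-0.300; half-tol=0.205, Σhalf²=0.117650
  -C: nom -29.000 → Σnom=19.020; wc +0.458/-0.458 → slack +1.118/-0.758; half-tol=0.458, Σhalf²=0.327414
  -D: nom -39.400 → Σnom=-20.380; wc +0.460/-0.140 → slack +1.578/-0.898; half-tol=0.300, Σhalf²=0.417414
  +E: nom +3.800 → Σnom=-16.580; wc +0.430/-0.430 → slack +2.008/-1.328; half-tol=0.430, Σhalf²=0.602314
  +F: nom +44.100 → Σnom=27.520; wc +0.210/-0.336 → slack +2.218/-1.664; half-tol=0.273, Σhalf²=0.676843
  -G: nom -29.400 → Σnom=-1.880; wc +0.170/-0.424 → slack +2.388/-2.088; half-tol=0.297, Σhalf²=0.765052
Nominal = -1.880. Worst-case = [-1.880 - 2.088, -1.880 + 2.388] = [-3.968, 0.508]. RSS = √0.765052 = 0.875.

nominal=-1.880 wc=[-3.968,0.508] rss=0.875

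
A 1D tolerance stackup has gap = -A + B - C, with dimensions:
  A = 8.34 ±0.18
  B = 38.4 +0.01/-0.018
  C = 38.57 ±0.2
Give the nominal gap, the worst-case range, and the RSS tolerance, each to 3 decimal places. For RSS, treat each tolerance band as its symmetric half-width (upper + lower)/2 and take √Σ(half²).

nominal=-8.510 wc=[-8.908,-8.120] rss=0.269

Stack each dimension's contribution:
  -A: nom -8.340 → Σnom=-8.340; wc +0.180/-0.180 → slack +0.180/-0.180; half-tol=0.180, Σhalf²=0.032400
  +B: nom +38.400 → Σnom=30.060; wc +0.010/-0.018 → slack +0.190/-0.198; half-tol=0.014, Σhalf²=0.032596
  -C: nom -38.570 → Σnom=-8.510; wc +0.200/-0.200 → slack +0.390/-0.398; half-tol=0.200, Σhalf²=0.072596
Nominal = -8.510. Worst-case = [-8.510 - 0.398, -8.510 + 0.390] = [-8.908, -8.120]. RSS = √0.072596 = 0.269.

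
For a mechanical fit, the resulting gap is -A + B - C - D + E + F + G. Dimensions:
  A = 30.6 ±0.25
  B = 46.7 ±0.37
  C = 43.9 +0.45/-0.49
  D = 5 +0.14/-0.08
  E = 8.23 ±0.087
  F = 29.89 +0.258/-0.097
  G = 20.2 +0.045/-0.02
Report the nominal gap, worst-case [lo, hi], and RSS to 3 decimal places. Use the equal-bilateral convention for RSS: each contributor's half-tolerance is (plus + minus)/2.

Stack each dimension's contribution:
  -A: nom -30.600 → Σnom=-30.600; wc +0.250/-0.250 → slack +0.250/-0.250; half-tol=0.250, Σhalf²=0.062500
  +B: nom +46.700 → Σnom=16.100; wc +0.370/-0.370 → slack +0.620/-0.620; half-tol=0.370, Σhalf²=0.199400
  -C: nom -43.900 → Σnom=-27.800; wc +0.490/-0.450 → slack +1.110/-1.070; half-tol=0.470, Σhalf²=0.420300
  -D: nom -5.000 → Σnom=-32.800; wc +0.080/-0.140 → slack +1.190/-1.210; half-tol=0.110, Σhalf²=0.432400
  +E: nom +8.230 → Σnom=-24.570; wc +0.087/-0.087 → slack +1.277/-1.297; half-tol=0.087, Σhalf²=0.439969
  +F: nom +29.890 → Σnom=5.320; wc +0.258/-0.097 → slack +1.535/-1.394; half-tol=0.177, Σhalf²=0.471475
  +G: nom +20.200 → Σnom=25.520; wc +0.045/-0.020 → slack +1.580/-1.414; half-tol=0.033, Σhalf²=0.472531
Nominal = 25.520. Worst-case = [25.520 - 1.414, 25.520 + 1.580] = [24.106, 27.100]. RSS = √0.472531 = 0.687.

nominal=25.520 wc=[24.106,27.100] rss=0.687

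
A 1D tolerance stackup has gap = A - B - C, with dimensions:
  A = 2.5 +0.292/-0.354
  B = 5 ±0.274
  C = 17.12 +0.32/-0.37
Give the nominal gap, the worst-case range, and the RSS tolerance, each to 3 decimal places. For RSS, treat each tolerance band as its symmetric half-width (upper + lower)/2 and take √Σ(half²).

Stack each dimension's contribution:
  +A: nom +2.500 → Σnom=2.500; wc +0.292/-0.354 → slack +0.292/-0.354; half-tol=0.323, Σhalf²=0.104329
  -B: nom -5.000 → Σnom=-2.500; wc +0.274/-0.274 → slack +0.566/-0.628; half-tol=0.274, Σhalf²=0.179405
  -C: nom -17.120 → Σnom=-19.620; wc +0.370/-0.320 → slack +0.936/-0.948; half-tol=0.345, Σhalf²=0.298430
Nominal = -19.620. Worst-case = [-19.620 - 0.948, -19.620 + 0.936] = [-20.568, -18.684]. RSS = √0.298430 = 0.546.

nominal=-19.620 wc=[-20.568,-18.684] rss=0.546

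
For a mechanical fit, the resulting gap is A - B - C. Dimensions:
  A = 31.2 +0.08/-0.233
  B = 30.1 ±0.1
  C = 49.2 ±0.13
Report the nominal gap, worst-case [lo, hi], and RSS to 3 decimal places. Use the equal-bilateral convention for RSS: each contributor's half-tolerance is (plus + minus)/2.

Stack each dimension's contribution:
  +A: nom +31.200 → Σnom=31.200; wc +0.080/-0.233 → slack +0.080/-0.233; half-tol=0.157, Σhalf²=0.024492
  -B: nom -30.100 → Σnom=1.100; wc +0.100/-0.100 → slack +0.180/-0.333; half-tol=0.100, Σhalf²=0.034492
  -C: nom -49.200 → Σnom=-48.100; wc +0.130/-0.130 → slack +0.310/-0.463; half-tol=0.130, Σhalf²=0.051392
Nominal = -48.100. Worst-case = [-48.100 - 0.463, -48.100 + 0.310] = [-48.563, -47.790]. RSS = √0.051392 = 0.227.

nominal=-48.100 wc=[-48.563,-47.790] rss=0.227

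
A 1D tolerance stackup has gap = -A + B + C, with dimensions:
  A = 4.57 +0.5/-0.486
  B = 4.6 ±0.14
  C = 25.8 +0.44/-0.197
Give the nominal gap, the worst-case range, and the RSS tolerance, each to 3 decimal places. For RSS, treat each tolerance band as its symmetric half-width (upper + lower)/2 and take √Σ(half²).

nominal=25.830 wc=[24.993,26.896] rss=0.603

Stack each dimension's contribution:
  -A: nom -4.570 → Σnom=-4.570; wc +0.486/-0.500 → slack +0.486/-0.500; half-tol=0.493, Σhalf²=0.243049
  +B: nom +4.600 → Σnom=0.030; wc +0.140/-0.140 → slack +0.626/-0.640; half-tol=0.140, Σhalf²=0.262649
  +C: nom +25.800 → Σnom=25.830; wc +0.440/-0.197 → slack +1.066/-0.837; half-tol=0.319, Σhalf²=0.364091
Nominal = 25.830. Worst-case = [25.830 - 0.837, 25.830 + 1.066] = [24.993, 26.896]. RSS = √0.364091 = 0.603.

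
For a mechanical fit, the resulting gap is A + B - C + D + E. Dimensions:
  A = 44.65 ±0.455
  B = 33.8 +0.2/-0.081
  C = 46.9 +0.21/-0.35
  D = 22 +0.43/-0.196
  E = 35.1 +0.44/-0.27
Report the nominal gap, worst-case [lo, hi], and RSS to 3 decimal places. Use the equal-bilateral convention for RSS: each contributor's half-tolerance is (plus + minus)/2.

Stack each dimension's contribution:
  +A: nom +44.650 → Σnom=44.650; wc +0.455/-0.455 → slack +0.455/-0.455; half-tol=0.455, Σhalf²=0.207025
  +B: nom +33.800 → Σnom=78.450; wc +0.200/-0.081 → slack +0.655/-0.536; half-tol=0.141, Σhalf²=0.226765
  -C: nom -46.900 → Σnom=31.550; wc +0.350/-0.210 → slack +1.005/-0.746; half-tol=0.280, Σhalf²=0.305165
  +D: nom +22.000 → Σnom=53.550; wc +0.430/-0.196 → slack +1.435/-0.942; half-tol=0.313, Σhalf²=0.403134
  +E: nom +35.100 → Σnom=88.650; wc +0.440/-0.270 → slack +1.875/-1.212; half-tol=0.355, Σhalf²=0.529159
Nominal = 88.650. Worst-case = [88.650 - 1.212, 88.650 + 1.875] = [87.438, 90.525]. RSS = √0.529159 = 0.727.

nominal=88.650 wc=[87.438,90.525] rss=0.727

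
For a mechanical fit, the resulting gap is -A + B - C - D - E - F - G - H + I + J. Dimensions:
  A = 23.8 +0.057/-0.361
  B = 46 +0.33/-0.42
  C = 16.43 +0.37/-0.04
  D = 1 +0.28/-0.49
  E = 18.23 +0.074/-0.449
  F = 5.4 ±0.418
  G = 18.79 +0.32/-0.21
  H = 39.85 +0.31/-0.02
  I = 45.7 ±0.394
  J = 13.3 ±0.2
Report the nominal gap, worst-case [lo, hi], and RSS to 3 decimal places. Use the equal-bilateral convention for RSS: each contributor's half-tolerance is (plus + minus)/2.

nominal=-18.500 wc=[-21.343,-15.588] rss=0.954

Stack each dimension's contribution:
  -A: nom -23.800 → Σnom=-23.800; wc +0.361/-0.057 → slack +0.361/-0.057; half-tol=0.209, Σhalf²=0.043681
  +B: nom +46.000 → Σnom=22.200; wc +0.330/-0.420 → slack +0.691/-0.477; half-tol=0.375, Σhalf²=0.184306
  -C: nom -16.430 → Σnom=5.770; wc +0.040/-0.370 → slack +0.731/-0.847; half-tol=0.205, Σhalf²=0.226331
  -D: nom -1.000 → Σnom=4.770; wc +0.490/-0.280 → slack +1.221/-1.127; half-tol=0.385, Σhalf²=0.374556
  -E: nom -18.230 → Σnom=-13.460; wc +0.449/-0.074 → slack +1.670/-1.201; half-tol=0.262, Σhalf²=0.442938
  -F: nom -5.400 → Σnom=-18.860; wc +0.418/-0.418 → slack +2.088/-1.619; half-tol=0.418, Σhalf²=0.617662
  -G: nom -18.790 → Σnom=-37.650; wc +0.210/-0.320 → slack +2.298/-1.939; half-tol=0.265, Σhalf²=0.687887
  -H: nom -39.850 → Σnom=-77.500; wc +0.020/-0.310 → slack +2.318/-2.249; half-tol=0.165, Σhalf²=0.715112
  +I: nom +45.700 → Σnom=-31.800; wc +0.394/-0.394 → slack +2.712/-2.643; half-tol=0.394, Σhalf²=0.870348
  +J: nom +13.300 → Σnom=-18.500; wc +0.200/-0.200 → slack +2.912/-2.843; half-tol=0.200, Σhalf²=0.910348
Nominal = -18.500. Worst-case = [-18.500 - 2.843, -18.500 + 2.912] = [-21.343, -15.588]. RSS = √0.910348 = 0.954.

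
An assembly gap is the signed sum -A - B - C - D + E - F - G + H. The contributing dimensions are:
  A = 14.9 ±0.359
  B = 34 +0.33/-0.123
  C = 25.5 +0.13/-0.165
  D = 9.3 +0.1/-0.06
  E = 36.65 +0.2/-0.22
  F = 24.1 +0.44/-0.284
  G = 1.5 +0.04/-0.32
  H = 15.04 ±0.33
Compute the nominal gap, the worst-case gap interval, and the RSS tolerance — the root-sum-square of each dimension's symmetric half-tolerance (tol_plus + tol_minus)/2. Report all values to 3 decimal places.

Stack each dimension's contribution:
  -A: nom -14.900 → Σnom=-14.900; wc +0.359/-0.359 → slack +0.359/-0.359; half-tol=0.359, Σhalf²=0.128881
  -B: nom -34.000 → Σnom=-48.900; wc +0.123/-0.330 → slack +0.482/-0.689; half-tol=0.227, Σhalf²=0.180183
  -C: nom -25.500 → Σnom=-74.400; wc +0.165/-0.130 → slack +0.647/-0.819; half-tol=0.148, Σhalf²=0.201939
  -D: nom -9.300 → Σnom=-83.700; wc +0.060/-0.100 → slack +0.707/-0.919; half-tol=0.080, Σhalf²=0.208339
  +E: nom +36.650 → Σnom=-47.050; wc +0.200/-0.220 → slack +0.907/-1.139; half-tol=0.210, Σhalf²=0.252439
  -F: nom -24.100 → Σnom=-71.150; wc +0.284/-0.440 → slack +1.191/-1.579; half-tol=0.362, Σhalf²=0.383483
  -G: nom -1.500 → Σnom=-72.650; wc +0.320/-0.040 → slack +1.511/-1.619; half-tol=0.180, Σhalf²=0.415883
  +H: nom +15.040 → Σnom=-57.610; wc +0.330/-0.330 → slack +1.841/-1.949; half-tol=0.330, Σhalf²=0.524783
Nominal = -57.610. Worst-case = [-57.610 - 1.949, -57.610 + 1.841] = [-59.559, -55.769]. RSS = √0.524783 = 0.724.

nominal=-57.610 wc=[-59.559,-55.769] rss=0.724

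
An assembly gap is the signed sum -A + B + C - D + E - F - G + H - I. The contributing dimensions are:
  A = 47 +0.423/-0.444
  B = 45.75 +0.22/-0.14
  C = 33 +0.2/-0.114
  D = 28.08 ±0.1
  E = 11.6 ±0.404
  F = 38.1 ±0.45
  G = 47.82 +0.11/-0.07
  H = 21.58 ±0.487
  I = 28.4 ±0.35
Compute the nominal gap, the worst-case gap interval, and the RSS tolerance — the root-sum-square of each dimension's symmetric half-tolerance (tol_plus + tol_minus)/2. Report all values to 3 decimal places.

Stack each dimension's contribution:
  -A: nom -47.000 → Σnom=-47.000; wc +0.444/-0.423 → slack +0.444/-0.423; half-tol=0.433, Σhalf²=0.187922
  +B: nom +45.750 → Σnom=-1.250; wc +0.220/-0.140 → slack +0.664/-0.563; half-tol=0.180, Σhalf²=0.220322
  +C: nom +33.000 → Σnom=31.750; wc +0.200/-0.114 → slack +0.864/-0.677; half-tol=0.157, Σhalf²=0.244971
  -D: nom -28.080 → Σnom=3.670; wc +0.100/-0.100 → slack +0.964/-0.777; half-tol=0.100, Σhalf²=0.254971
  +E: nom +11.600 → Σnom=15.270; wc +0.404/-0.404 → slack +1.368/-1.181; half-tol=0.404, Σhalf²=0.418187
  -F: nom -38.100 → Σnom=-22.830; wc +0.450/-0.450 → slack +1.818/-1.631; half-tol=0.450, Σhalf²=0.620687
  -G: nom -47.820 → Σnom=-70.650; wc +0.070/-0.110 → slack +1.888/-1.741; half-tol=0.090, Σhalf²=0.628787
  +H: nom +21.580 → Σnom=-49.070; wc +0.487/-0.487 → slack +2.375/-2.228; half-tol=0.487, Σhalf²=0.865956
  -I: nom -28.400 → Σnom=-77.470; wc +0.350/-0.350 → slack +2.725/-2.578; half-tol=0.350, Σhalf²=0.988456
Nominal = -77.470. Worst-case = [-77.470 - 2.578, -77.470 + 2.725] = [-80.048, -74.745]. RSS = √0.988456 = 0.994.

nominal=-77.470 wc=[-80.048,-74.745] rss=0.994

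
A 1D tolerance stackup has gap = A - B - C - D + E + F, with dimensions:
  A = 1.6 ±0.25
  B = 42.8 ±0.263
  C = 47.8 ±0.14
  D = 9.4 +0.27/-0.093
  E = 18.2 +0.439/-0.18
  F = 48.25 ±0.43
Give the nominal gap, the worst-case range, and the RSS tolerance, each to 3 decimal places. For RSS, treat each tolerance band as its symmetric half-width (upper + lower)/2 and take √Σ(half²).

Stack each dimension's contribution:
  +A: nom +1.600 → Σnom=1.600; wc +0.250/-0.250 → slack +0.250/-0.250; half-tol=0.250, Σhalf²=0.062500
  -B: nom -42.800 → Σnom=-41.200; wc +0.263/-0.263 → slack +0.513/-0.513; half-tol=0.263, Σhalf²=0.131669
  -C: nom -47.800 → Σnom=-89.000; wc +0.140/-0.140 → slack +0.653/-0.653; half-tol=0.140, Σhalf²=0.151269
  -D: nom -9.400 → Σnom=-98.400; wc +0.093/-0.270 → slack +0.746/-0.923; half-tol=0.181, Σhalf²=0.184211
  +E: nom +18.200 → Σnom=-80.200; wc +0.439/-0.180 → slack +1.185/-1.103; half-tol=0.309, Σhalf²=0.280002
  +F: nom +48.250 → Σnom=-31.950; wc +0.430/-0.430 → slack +1.615/-1.533; half-tol=0.430, Σhalf²=0.464901
Nominal = -31.950. Worst-case = [-31.950 - 1.533, -31.950 + 1.615] = [-33.483, -30.335]. RSS = √0.464901 = 0.682.

nominal=-31.950 wc=[-33.483,-30.335] rss=0.682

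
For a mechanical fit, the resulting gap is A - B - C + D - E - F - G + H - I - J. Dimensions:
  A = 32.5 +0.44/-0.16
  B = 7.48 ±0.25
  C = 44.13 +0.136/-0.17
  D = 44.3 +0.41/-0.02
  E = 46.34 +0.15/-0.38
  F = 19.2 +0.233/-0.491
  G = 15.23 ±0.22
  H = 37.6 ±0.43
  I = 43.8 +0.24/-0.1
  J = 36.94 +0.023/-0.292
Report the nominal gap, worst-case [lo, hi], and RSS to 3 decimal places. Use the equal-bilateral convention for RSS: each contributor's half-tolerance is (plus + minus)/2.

Stack each dimension's contribution:
  +A: nom +32.500 → Σnom=32.500; wc +0.440/-0.160 → slack +0.440/-0.160; half-tol=0.300, Σhalf²=0.090000
  -B: nom -7.480 → Σnom=25.020; wc +0.250/-0.250 → slack +0.690/-0.410; half-tol=0.250, Σhalf²=0.152500
  -C: nom -44.130 → Σnom=-19.110; wc +0.170/-0.136 → slack +0.860/-0.546; half-tol=0.153, Σhalf²=0.175909
  +D: nom +44.300 → Σnom=25.190; wc +0.410/-0.020 → slack +1.270/-0.566; half-tol=0.215, Σhalf²=0.222134
  -E: nom -46.340 → Σnom=-21.150; wc +0.380/-0.150 → slack +1.650/-0.716; half-tol=0.265, Σhalf²=0.292359
  -F: nom -19.200 → Σnom=-40.350; wc +0.491/-0.233 → slack +2.141/-0.949; half-tol=0.362, Σhalf²=0.423403
  -G: nom -15.230 → Σnom=-55.580; wc +0.220/-0.220 → slack +2.361/-1.169; half-tol=0.220, Σhalf²=0.471803
  +H: nom +37.600 → Σnom=-17.980; wc +0.430/-0.430 → slack +2.791/-1.599; half-tol=0.430, Σhalf²=0.656703
  -I: nom -43.800 → Σnom=-61.780; wc +0.100/-0.240 → slack +2.891/-1.839; half-tol=0.170, Σhalf²=0.685603
  -J: nom -36.940 → Σnom=-98.720; wc +0.292/-0.023 → slack +3.183/-1.862; half-tol=0.158, Σhalf²=0.710409
Nominal = -98.720. Worst-case = [-98.720 - 1.862, -98.720 + 3.183] = [-100.582, -95.537]. RSS = √0.710409 = 0.843.

nominal=-98.720 wc=[-100.582,-95.537] rss=0.843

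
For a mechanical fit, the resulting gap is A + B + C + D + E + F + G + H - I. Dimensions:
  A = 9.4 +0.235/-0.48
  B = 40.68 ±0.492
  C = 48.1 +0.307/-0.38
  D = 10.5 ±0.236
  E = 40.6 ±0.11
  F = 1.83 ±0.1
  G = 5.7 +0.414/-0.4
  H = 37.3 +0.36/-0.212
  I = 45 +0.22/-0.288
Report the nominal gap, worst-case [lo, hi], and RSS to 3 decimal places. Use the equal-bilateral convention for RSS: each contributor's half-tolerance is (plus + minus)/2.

Stack each dimension's contribution:
  +A: nom +9.400 → Σnom=9.400; wc +0.235/-0.480 → slack +0.235/-0.480; half-tol=0.357, Σhalf²=0.127806
  +B: nom +40.680 → Σnom=50.080; wc +0.492/-0.492 → slack +0.727/-0.972; half-tol=0.492, Σhalf²=0.369870
  +C: nom +48.100 → Σnom=98.180; wc +0.307/-0.380 → slack +1.034/-1.352; half-tol=0.344, Σhalf²=0.487862
  +D: nom +10.500 → Σnom=108.680; wc +0.236/-0.236 → slack +1.270/-1.588; half-tol=0.236, Σhalf²=0.543558
  +E: nom +40.600 → Σnom=149.280; wc +0.110/-0.110 → slack +1.380/-1.698; half-tol=0.110, Σhalf²=0.555658
  +F: nom +1.830 → Σnom=151.110; wc +0.100/-0.100 → slack +1.480/-1.798; half-tol=0.100, Σhalf²=0.565658
  +G: nom +5.700 → Σnom=156.810; wc +0.414/-0.400 → slack +1.894/-2.198; half-tol=0.407, Σhalf²=0.731307
  +H: nom +37.300 → Σnom=194.110; wc +0.360/-0.212 → slack +2.254/-2.410; half-tol=0.286, Σhalf²=0.813103
  -I: nom -45.000 → Σnom=149.110; wc +0.288/-0.220 → slack +2.542/-2.630; half-tol=0.254, Σhalf²=0.877619
Nominal = 149.110. Worst-case = [149.110 - 2.630, 149.110 + 2.542] = [146.480, 151.652]. RSS = √0.877619 = 0.937.

nominal=149.110 wc=[146.480,151.652] rss=0.937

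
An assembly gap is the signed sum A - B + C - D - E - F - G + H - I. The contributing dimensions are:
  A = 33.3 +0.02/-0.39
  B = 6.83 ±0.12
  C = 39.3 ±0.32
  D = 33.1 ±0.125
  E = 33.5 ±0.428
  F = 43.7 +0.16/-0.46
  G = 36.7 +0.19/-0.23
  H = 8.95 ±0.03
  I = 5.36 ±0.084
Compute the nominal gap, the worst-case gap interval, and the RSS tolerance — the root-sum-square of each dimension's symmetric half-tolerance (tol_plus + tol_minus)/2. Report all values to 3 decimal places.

nominal=-77.640 wc=[-79.487,-75.823] rss=0.711

Stack each dimension's contribution:
  +A: nom +33.300 → Σnom=33.300; wc +0.020/-0.390 → slack +0.020/-0.390; half-tol=0.205, Σhalf²=0.042025
  -B: nom -6.830 → Σnom=26.470; wc +0.120/-0.120 → slack +0.140/-0.510; half-tol=0.120, Σhalf²=0.056425
  +C: nom +39.300 → Σnom=65.770; wc +0.320/-0.320 → slack +0.460/-0.830; half-tol=0.320, Σhalf²=0.158825
  -D: nom -33.100 → Σnom=32.670; wc +0.125/-0.125 → slack +0.585/-0.955; half-tol=0.125, Σhalf²=0.174450
  -E: nom -33.500 → Σnom=-0.830; wc +0.428/-0.428 → slack +1.013/-1.383; half-tol=0.428, Σhalf²=0.357634
  -F: nom -43.700 → Σnom=-44.530; wc +0.460/-0.160 → slack +1.473/-1.543; half-tol=0.310, Σhalf²=0.453734
  -G: nom -36.700 → Σnom=-81.230; wc +0.230/-0.190 → slack +1.703/-1.733; half-tol=0.210, Σhalf²=0.497834
  +H: nom +8.950 → Σnom=-72.280; wc +0.030/-0.030 → slack +1.733/-1.763; half-tol=0.030, Σhalf²=0.498734
  -I: nom -5.360 → Σnom=-77.640; wc +0.084/-0.084 → slack +1.817/-1.847; half-tol=0.084, Σhalf²=0.505790
Nominal = -77.640. Worst-case = [-77.640 - 1.847, -77.640 + 1.817] = [-79.487, -75.823]. RSS = √0.505790 = 0.711.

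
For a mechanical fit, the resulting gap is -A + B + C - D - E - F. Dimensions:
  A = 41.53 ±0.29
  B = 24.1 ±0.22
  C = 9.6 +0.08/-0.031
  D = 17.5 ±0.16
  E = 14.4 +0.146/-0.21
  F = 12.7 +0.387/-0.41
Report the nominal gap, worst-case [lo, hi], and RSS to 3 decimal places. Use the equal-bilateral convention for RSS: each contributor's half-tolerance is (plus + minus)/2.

nominal=-52.430 wc=[-53.664,-51.060] rss=0.593

Stack each dimension's contribution:
  -A: nom -41.530 → Σnom=-41.530; wc +0.290/-0.290 → slack +0.290/-0.290; half-tol=0.290, Σhalf²=0.084100
  +B: nom +24.100 → Σnom=-17.430; wc +0.220/-0.220 → slack +0.510/-0.510; half-tol=0.220, Σhalf²=0.132500
  +C: nom +9.600 → Σnom=-7.830; wc +0.080/-0.031 → slack +0.590/-0.541; half-tol=0.056, Σhalf²=0.135580
  -D: nom -17.500 → Σnom=-25.330; wc +0.160/-0.160 → slack +0.750/-0.701; half-tol=0.160, Σhalf²=0.161180
  -E: nom -14.400 → Σnom=-39.730; wc +0.210/-0.146 → slack +0.960/-0.847; half-tol=0.178, Σhalf²=0.192864
  -F: nom -12.700 → Σnom=-52.430; wc +0.410/-0.387 → slack +1.370/-1.234; half-tol=0.398, Σhalf²=0.351666
Nominal = -52.430. Worst-case = [-52.430 - 1.234, -52.430 + 1.370] = [-53.664, -51.060]. RSS = √0.351666 = 0.593.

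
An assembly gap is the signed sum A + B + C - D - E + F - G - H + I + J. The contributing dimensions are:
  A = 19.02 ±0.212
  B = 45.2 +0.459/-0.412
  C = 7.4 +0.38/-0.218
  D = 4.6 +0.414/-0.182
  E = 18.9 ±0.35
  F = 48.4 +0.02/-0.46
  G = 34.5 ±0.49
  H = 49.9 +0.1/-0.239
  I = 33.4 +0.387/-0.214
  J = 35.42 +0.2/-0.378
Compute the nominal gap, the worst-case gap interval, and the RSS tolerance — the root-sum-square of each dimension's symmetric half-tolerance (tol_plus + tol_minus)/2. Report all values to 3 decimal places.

nominal=80.940 wc=[77.692,83.859] rss=1.018

Stack each dimension's contribution:
  +A: nom +19.020 → Σnom=19.020; wc +0.212/-0.212 → slack +0.212/-0.212; half-tol=0.212, Σhalf²=0.044944
  +B: nom +45.200 → Σnom=64.220; wc +0.459/-0.412 → slack +0.671/-0.624; half-tol=0.435, Σhalf²=0.234604
  +C: nom +7.400 → Σnom=71.620; wc +0.380/-0.218 → slack +1.051/-0.842; half-tol=0.299, Σhalf²=0.324005
  -D: nom -4.600 → Σnom=67.020; wc +0.182/-0.414 → slack +1.233/-1.256; half-tol=0.298, Σhalf²=0.412809
  -E: nom -18.900 → Σnom=48.120; wc +0.350/-0.350 → slack +1.583/-1.606; half-tol=0.350, Σhalf²=0.535309
  +F: nom +48.400 → Σnom=96.520; wc +0.020/-0.460 → slack +1.603/-2.066; half-tol=0.240, Σhalf²=0.592909
  -G: nom -34.500 → Σnom=62.020; wc +0.490/-0.490 → slack +2.093/-2.556; half-tol=0.490, Σhalf²=0.833009
  -H: nom -49.900 → Σnom=12.120; wc +0.239/-0.100 → slack +2.332/-2.656; half-tol=0.169, Σhalf²=0.861739
  +I: nom +33.400 → Σnom=45.520; wc +0.387/-0.214 → slack +2.719/-2.870; half-tol=0.300, Σhalf²=0.952040
  +J: nom +35.420 → Σnom=80.940; wc +0.200/-0.378 → slack +2.919/-3.248; half-tol=0.289, Σhalf²=1.035561
Nominal = 80.940. Worst-case = [80.940 - 3.248, 80.940 + 2.919] = [77.692, 83.859]. RSS = √1.035561 = 1.018.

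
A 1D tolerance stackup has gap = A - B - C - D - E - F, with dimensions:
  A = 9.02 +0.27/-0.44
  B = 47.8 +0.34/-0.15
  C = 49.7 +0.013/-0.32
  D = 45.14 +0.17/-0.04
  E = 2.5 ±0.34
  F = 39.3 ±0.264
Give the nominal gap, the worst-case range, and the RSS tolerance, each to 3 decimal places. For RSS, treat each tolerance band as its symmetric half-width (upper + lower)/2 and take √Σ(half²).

Stack each dimension's contribution:
  +A: nom +9.020 → Σnom=9.020; wc +0.270/-0.440 → slack +0.270/-0.440; half-tol=0.355, Σhalf²=0.126025
  -B: nom -47.800 → Σnom=-38.780; wc +0.150/-0.340 → slack +0.420/-0.780; half-tol=0.245, Σhalf²=0.186050
  -C: nom -49.700 → Σnom=-88.480; wc +0.320/-0.013 → slack +0.740/-0.793; half-tol=0.167, Σhalf²=0.213772
  -D: nom -45.140 → Σnom=-133.620; wc +0.040/-0.170 → slack +0.780/-0.963; half-tol=0.105, Σhalf²=0.224797
  -E: nom -2.500 → Σnom=-136.120; wc +0.340/-0.340 → slack +1.120/-1.303; half-tol=0.340, Σhalf²=0.340397
  -F: nom -39.300 → Σnom=-175.420; wc +0.264/-0.264 → slack +1.384/-1.567; half-tol=0.264, Σhalf²=0.410093
Nominal = -175.420. Worst-case = [-175.420 - 1.567, -175.420 + 1.384] = [-176.987, -174.036]. RSS = √0.410093 = 0.640.

nominal=-175.420 wc=[-176.987,-174.036] rss=0.640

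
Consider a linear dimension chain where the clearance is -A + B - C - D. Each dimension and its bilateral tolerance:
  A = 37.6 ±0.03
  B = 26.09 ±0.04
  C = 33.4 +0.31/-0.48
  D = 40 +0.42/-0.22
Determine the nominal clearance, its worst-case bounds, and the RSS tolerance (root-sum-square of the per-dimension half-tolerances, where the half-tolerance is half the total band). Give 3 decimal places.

nominal=-84.910 wc=[-85.710,-84.140] rss=0.511

Stack each dimension's contribution:
  -A: nom -37.600 → Σnom=-37.600; wc +0.030/-0.030 → slack +0.030/-0.030; half-tol=0.030, Σhalf²=0.000900
  +B: nom +26.090 → Σnom=-11.510; wc +0.040/-0.040 → slack +0.070/-0.070; half-tol=0.040, Σhalf²=0.002500
  -C: nom -33.400 → Σnom=-44.910; wc +0.480/-0.310 → slack +0.550/-0.380; half-tol=0.395, Σhalf²=0.158525
  -D: nom -40.000 → Σnom=-84.910; wc +0.220/-0.420 → slack +0.770/-0.800; half-tol=0.320, Σhalf²=0.260925
Nominal = -84.910. Worst-case = [-84.910 - 0.800, -84.910 + 0.770] = [-85.710, -84.140]. RSS = √0.260925 = 0.511.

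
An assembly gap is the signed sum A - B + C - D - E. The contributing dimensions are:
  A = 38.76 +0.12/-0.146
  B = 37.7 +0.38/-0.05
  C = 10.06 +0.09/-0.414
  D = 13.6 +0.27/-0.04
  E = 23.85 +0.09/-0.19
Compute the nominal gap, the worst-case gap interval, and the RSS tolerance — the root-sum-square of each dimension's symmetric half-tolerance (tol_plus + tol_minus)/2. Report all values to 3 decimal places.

nominal=-26.330 wc=[-27.630,-25.840] rss=0.414

Stack each dimension's contribution:
  +A: nom +38.760 → Σnom=38.760; wc +0.120/-0.146 → slack +0.120/-0.146; half-tol=0.133, Σhalf²=0.017689
  -B: nom -37.700 → Σnom=1.060; wc +0.050/-0.380 → slack +0.170/-0.526; half-tol=0.215, Σhalf²=0.063914
  +C: nom +10.060 → Σnom=11.120; wc +0.090/-0.414 → slack +0.260/-0.940; half-tol=0.252, Σhalf²=0.127418
  -D: nom -13.600 → Σnom=-2.480; wc +0.040/-0.270 → slack +0.300/-1.210; half-tol=0.155, Σhalf²=0.151443
  -E: nom -23.850 → Σnom=-26.330; wc +0.190/-0.090 → slack +0.490/-1.300; half-tol=0.140, Σhalf²=0.171043
Nominal = -26.330. Worst-case = [-26.330 - 1.300, -26.330 + 0.490] = [-27.630, -25.840]. RSS = √0.171043 = 0.414.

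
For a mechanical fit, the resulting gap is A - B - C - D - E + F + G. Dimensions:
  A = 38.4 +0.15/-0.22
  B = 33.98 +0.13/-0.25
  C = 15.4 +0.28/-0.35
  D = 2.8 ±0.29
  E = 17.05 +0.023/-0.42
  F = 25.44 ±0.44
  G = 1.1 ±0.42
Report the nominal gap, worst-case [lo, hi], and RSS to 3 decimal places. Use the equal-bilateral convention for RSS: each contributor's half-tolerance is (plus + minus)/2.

nominal=-4.290 wc=[-6.093,-1.970] rss=0.820

Stack each dimension's contribution:
  +A: nom +38.400 → Σnom=38.400; wc +0.150/-0.220 → slack +0.150/-0.220; half-tol=0.185, Σhalf²=0.034225
  -B: nom -33.980 → Σnom=4.420; wc +0.250/-0.130 → slack +0.400/-0.350; half-tol=0.190, Σhalf²=0.070325
  -C: nom -15.400 → Σnom=-10.980; wc +0.350/-0.280 → slack +0.750/-0.630; half-tol=0.315, Σhalf²=0.169550
  -D: nom -2.800 → Σnom=-13.780; wc +0.290/-0.290 → slack +1.040/-0.920; half-tol=0.290, Σhalf²=0.253650
  -E: nom -17.050 → Σnom=-30.830; wc +0.420/-0.023 → slack +1.460/-0.943; half-tol=0.222, Σhalf²=0.302712
  +F: nom +25.440 → Σnom=-5.390; wc +0.440/-0.440 → slack +1.900/-1.383; half-tol=0.440, Σhalf²=0.496312
  +G: nom +1.100 → Σnom=-4.290; wc +0.420/-0.420 → slack +2.320/-1.803; half-tol=0.420, Σhalf²=0.672712
Nominal = -4.290. Worst-case = [-4.290 - 1.803, -4.290 + 2.320] = [-6.093, -1.970]. RSS = √0.672712 = 0.820.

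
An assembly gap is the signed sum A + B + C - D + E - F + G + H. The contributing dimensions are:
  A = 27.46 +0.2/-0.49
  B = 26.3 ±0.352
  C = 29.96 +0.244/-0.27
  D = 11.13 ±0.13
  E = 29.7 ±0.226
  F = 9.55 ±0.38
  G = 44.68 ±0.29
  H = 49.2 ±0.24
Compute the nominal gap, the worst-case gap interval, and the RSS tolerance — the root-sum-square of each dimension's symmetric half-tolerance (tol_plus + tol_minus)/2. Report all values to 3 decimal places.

Stack each dimension's contribution:
  +A: nom +27.460 → Σnom=27.460; wc +0.200/-0.490 → slack +0.200/-0.490; half-tol=0.345, Σhalf²=0.119025
  +B: nom +26.300 → Σnom=53.760; wc +0.352/-0.352 → slack +0.552/-0.842; half-tol=0.352, Σhalf²=0.242929
  +C: nom +29.960 → Σnom=83.720; wc +0.244/-0.270 → slack +0.796/-1.112; half-tol=0.257, Σhalf²=0.308978
  -D: nom -11.130 → Σnom=72.590; wc +0.130/-0.130 → slack +0.926/-1.242; half-tol=0.130, Σhalf²=0.325878
  +E: nom +29.700 → Σnom=102.290; wc +0.226/-0.226 → slack +1.152/-1.468; half-tol=0.226, Σhalf²=0.376954
  -F: nom -9.550 → Σnom=92.740; wc +0.380/-0.380 → slack +1.532/-1.848; half-tol=0.380, Σhalf²=0.521354
  +G: nom +44.680 → Σnom=137.420; wc +0.290/-0.290 → slack +1.822/-2.138; half-tol=0.290, Σhalf²=0.605454
  +H: nom +49.200 → Σnom=186.620; wc +0.240/-0.240 → slack +2.062/-2.378; half-tol=0.240, Σhalf²=0.663054
Nominal = 186.620. Worst-case = [186.620 - 2.378, 186.620 + 2.062] = [184.242, 188.682]. RSS = √0.663054 = 0.814.

nominal=186.620 wc=[184.242,188.682] rss=0.814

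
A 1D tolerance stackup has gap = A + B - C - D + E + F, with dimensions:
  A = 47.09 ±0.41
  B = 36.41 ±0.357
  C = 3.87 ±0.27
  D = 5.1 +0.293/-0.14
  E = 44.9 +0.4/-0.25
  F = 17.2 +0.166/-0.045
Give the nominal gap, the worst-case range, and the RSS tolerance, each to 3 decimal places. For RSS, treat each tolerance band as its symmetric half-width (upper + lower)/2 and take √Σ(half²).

nominal=136.630 wc=[135.005,138.373] rss=0.729

Stack each dimension's contribution:
  +A: nom +47.090 → Σnom=47.090; wc +0.410/-0.410 → slack +0.410/-0.410; half-tol=0.410, Σhalf²=0.168100
  +B: nom +36.410 → Σnom=83.500; wc +0.357/-0.357 → slack +0.767/-0.767; half-tol=0.357, Σhalf²=0.295549
  -C: nom -3.870 → Σnom=79.630; wc +0.270/-0.270 → slack +1.037/-1.037; half-tol=0.270, Σhalf²=0.368449
  -D: nom -5.100 → Σnom=74.530; wc +0.140/-0.293 → slack +1.177/-1.330; half-tol=0.216, Σhalf²=0.415321
  +E: nom +44.900 → Σnom=119.430; wc +0.400/-0.250 → slack +1.577/-1.580; half-tol=0.325, Σhalf²=0.520946
  +F: nom +17.200 → Σnom=136.630; wc +0.166/-0.045 → slack +1.743/-1.625; half-tol=0.106, Σhalf²=0.532076
Nominal = 136.630. Worst-case = [136.630 - 1.625, 136.630 + 1.743] = [135.005, 138.373]. RSS = √0.532076 = 0.729.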